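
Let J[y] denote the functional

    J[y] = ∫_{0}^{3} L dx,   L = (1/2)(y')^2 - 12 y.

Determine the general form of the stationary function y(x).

The Lagrangian is L = (1/2)(y')^2 - 12 y.
∂L/∂y = -12.
∂L/∂y' = y'.
The Euler-Lagrange equation d/dx(∂L/∂y') − ∂L/∂y = 0 becomes:
    y'' + 12 = 0
General solution: y(x) = -6 x^2 + A x + B, where A and B are arbitrary constants fixed by the endpoint conditions.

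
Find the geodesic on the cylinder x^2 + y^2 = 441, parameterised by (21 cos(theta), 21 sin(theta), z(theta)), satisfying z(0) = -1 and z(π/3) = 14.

Parameterise the cylinder of radius R = 21 as
    r(θ) = (21 cos θ, 21 sin θ, z(θ)).
The arc-length element is
    ds = sqrt(441 + (dz/dθ)^2) dθ,
so the Lagrangian is L = sqrt(441 + z'^2).
L depends on z' only, not on z or θ, so ∂L/∂z = 0 and
    ∂L/∂z' = z' / sqrt(441 + z'^2).
The Euler-Lagrange equation gives
    d/dθ( z' / sqrt(441 + z'^2) ) = 0,
so z' is constant. Integrating once:
    z(θ) = a θ + b,
a helix on the cylinder (a straight line when the cylinder is unrolled). The constants a, b are determined by the endpoint conditions.
With endpoint conditions z(0) = -1 and z(π/3) = 14: from z(0) = b we get b = -1, and a·π/3 + -1 = 14 gives a = 45/π, so
    z(θ) = (45/π) θ − 1.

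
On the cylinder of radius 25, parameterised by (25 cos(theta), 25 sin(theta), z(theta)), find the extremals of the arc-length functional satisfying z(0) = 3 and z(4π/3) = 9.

Parameterise the cylinder of radius R = 25 as
    r(θ) = (25 cos θ, 25 sin θ, z(θ)).
The arc-length element is
    ds = sqrt(625 + (dz/dθ)^2) dθ,
so the Lagrangian is L = sqrt(625 + z'^2).
L depends on z' only, not on z or θ, so ∂L/∂z = 0 and
    ∂L/∂z' = z' / sqrt(625 + z'^2).
The Euler-Lagrange equation gives
    d/dθ( z' / sqrt(625 + z'^2) ) = 0,
so z' is constant. Integrating once:
    z(θ) = a θ + b,
a helix on the cylinder (a straight line when the cylinder is unrolled). The constants a, b are determined by the endpoint conditions.
With endpoint conditions z(0) = 3 and z(4π/3) = 9: from z(0) = b we get b = 3, and a·4π/3 + 3 = 9 gives a = 9/(2π), so
    z(θ) = (9/(2π)) θ + 3.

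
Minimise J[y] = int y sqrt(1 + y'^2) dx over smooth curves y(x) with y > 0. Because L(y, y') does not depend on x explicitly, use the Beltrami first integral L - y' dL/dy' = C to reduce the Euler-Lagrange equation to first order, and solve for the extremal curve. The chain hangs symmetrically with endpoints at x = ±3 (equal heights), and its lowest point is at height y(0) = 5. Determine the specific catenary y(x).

The Lagrangian L(y, y') = y sqrt(1 + y'^2) has no explicit x dependence, so the Beltrami identity applies:
    L − y' ∂L/∂y' = C.
Compute ∂L/∂y' = y · y' / sqrt(1 + y'^2). Then
    L − y' ∂L/∂y'
    = y sqrt(1 + y'^2) − y · y'^2 / sqrt(1 + y'^2)
    = y (1 + y'^2 − y'^2) / sqrt(1 + y'^2)
    = y / sqrt(1 + y'^2) = C.
Squaring gives y^2 = C^2 (1 + y'^2), i.e.
    y'^2 = y^2 / C^2 − 1.
Separating variables,
    dy / sqrt(y^2 − C^2) = dx / C,
and integrating gives arccosh(y / C) = (x − a)/C, so
    y(x) = C cosh((x − a)/C),
the catenary. The constants C and a are fixed by the two endpoint conditions (and, for the hanging-chain problem, the length constraint selects C).
Now fit the given data. The endpoints x = ±3 are symmetric at equal height, so the catenary is even about its minimum: a = 0 and y(x) = C cosh(x/C). The lowest point is y(0) = C cosh(0) = C, and we are told y(0) = 5, so C = 5. Therefore
    y(x) = 5 cosh(x/5),
and at the endpoints
    y(±3) = 5 cosh(3/5).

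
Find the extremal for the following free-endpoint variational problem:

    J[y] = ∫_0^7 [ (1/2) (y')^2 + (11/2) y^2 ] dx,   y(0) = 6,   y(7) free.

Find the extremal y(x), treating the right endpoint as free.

The Lagrangian L = (1/2) (y')^2 + (11/2) y^2 gives
    ∂L/∂y = 11 y,   ∂L/∂y' = y'.
Euler-Lagrange: y'' − 11 y = 0.
With k = sqrt(11), the general solution is
    y(x) = A cosh(sqrt(11) x) + B sinh(sqrt(11) x).
Fixed left endpoint y(0) = 6 ⇒ A = 6.
The right endpoint x = 7 is free, so the natural (transversality) condition is ∂L/∂y' |_{x=7} = 0, i.e. y'(7) = 0.
Compute y'(x) = A k sinh(k x) + B k cosh(k x), so
    y'(7) = A k sinh(k·7) + B k cosh(k·7) = 0
    ⇒ B = −A tanh(k·7) = − 6 tanh(sqrt(11)·7).
Therefore the extremal is
    y(x) = 6 cosh(sqrt(11) x) − 6 tanh(sqrt(11)·7) sinh(sqrt(11) x).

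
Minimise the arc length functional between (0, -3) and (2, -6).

Arc-length functional: J[y] = ∫ sqrt(1 + (y')^2) dx.
Lagrangian L = sqrt(1 + (y')^2) has no explicit y dependence, so ∂L/∂y = 0 and the Euler-Lagrange equation gives
    d/dx( y' / sqrt(1 + (y')^2) ) = 0  ⇒  y' / sqrt(1 + (y')^2) = const.
Hence y' is constant, so y(x) is affine.
Fitting the endpoints (0, -3) and (2, -6):
    slope m = ((-6) − (-3)) / (2 − 0) = -3/2,
    intercept c = (-3) − m·0 = -3.
Extremal: y(x) = (-3/2) x - 3.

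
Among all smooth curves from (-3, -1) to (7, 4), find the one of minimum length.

Arc-length functional: J[y] = ∫ sqrt(1 + (y')^2) dx.
Lagrangian L = sqrt(1 + (y')^2) has no explicit y dependence, so ∂L/∂y = 0 and the Euler-Lagrange equation gives
    d/dx( y' / sqrt(1 + (y')^2) ) = 0  ⇒  y' / sqrt(1 + (y')^2) = const.
Hence y' is constant, so y(x) is affine.
Fitting the endpoints (-3, -1) and (7, 4):
    slope m = (4 − (-1)) / (7 − (-3)) = 1/2,
    intercept c = (-1) − m·(-3) = 1/2.
Extremal: y(x) = (1/2) x + 1/2.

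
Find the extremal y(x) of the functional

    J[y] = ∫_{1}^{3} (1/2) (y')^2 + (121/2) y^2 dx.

The Lagrangian is L = (1/2) (y')^2 + (121/2) y^2.
Compute ∂L/∂y = 121y, ∂L/∂y' = y'.
The Euler-Lagrange equation d/dx(∂L/∂y') − ∂L/∂y = 0 reduces to
    y'' − 121 y = 0.
Its general solution is
    y(x) = A e^(11x) + B e^(−11x),
with A, B fixed by the endpoint conditions.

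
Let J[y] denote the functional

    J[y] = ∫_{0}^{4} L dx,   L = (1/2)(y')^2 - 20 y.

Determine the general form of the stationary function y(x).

The Lagrangian is L = (1/2)(y')^2 - 20 y.
∂L/∂y = -20.
∂L/∂y' = y'.
The Euler-Lagrange equation d/dx(∂L/∂y') − ∂L/∂y = 0 becomes:
    y'' + 20 = 0
General solution: y(x) = -10 x^2 + A x + B, where A and B are arbitrary constants fixed by the endpoint conditions.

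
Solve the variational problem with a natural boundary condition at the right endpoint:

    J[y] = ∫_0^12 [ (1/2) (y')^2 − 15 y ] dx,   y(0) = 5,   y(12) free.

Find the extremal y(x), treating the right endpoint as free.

The Lagrangian L = (1/2) (y')^2 − 15 y gives
    ∂L/∂y = −15,   ∂L/∂y' = y'.
Euler-Lagrange: d/dx(y') − (−15) = 0, i.e. y'' + 15 = 0, so
    y(x) = −(15/2) x^2 + C1 x + C2.
Fixed left endpoint y(0) = 5 ⇒ C2 = 5.
The right endpoint x = 12 is free, so the natural (transversality) condition is ∂L/∂y' |_{x=12} = 0, i.e. y'(12) = 0.
Compute y'(x) = −15 x + C1, so y'(12) = −180 + C1 = 0 ⇒ C1 = 180.
Therefore the extremal is
    y(x) = −(15/2) x^2 + 180 x + 5.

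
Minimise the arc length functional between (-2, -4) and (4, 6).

Arc-length functional: J[y] = ∫ sqrt(1 + (y')^2) dx.
Lagrangian L = sqrt(1 + (y')^2) has no explicit y dependence, so ∂L/∂y = 0 and the Euler-Lagrange equation gives
    d/dx( y' / sqrt(1 + (y')^2) ) = 0  ⇒  y' / sqrt(1 + (y')^2) = const.
Hence y' is constant, so y(x) is affine.
Fitting the endpoints (-2, -4) and (4, 6):
    slope m = (6 − (-4)) / (4 − (-2)) = 5/3,
    intercept c = (-4) − m·(-2) = -2/3.
Extremal: y(x) = (5/3) x - 2/3.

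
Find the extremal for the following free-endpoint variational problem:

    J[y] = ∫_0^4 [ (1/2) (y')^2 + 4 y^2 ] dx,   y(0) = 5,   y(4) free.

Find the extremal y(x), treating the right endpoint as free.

The Lagrangian L = (1/2) (y')^2 + 4 y^2 gives
    ∂L/∂y = 8 y,   ∂L/∂y' = y'.
Euler-Lagrange: y'' − 8 y = 0.
With k = sqrt(8), the general solution is
    y(x) = A cosh(sqrt(8) x) + B sinh(sqrt(8) x).
Fixed left endpoint y(0) = 5 ⇒ A = 5.
The right endpoint x = 4 is free, so the natural (transversality) condition is ∂L/∂y' |_{x=4} = 0, i.e. y'(4) = 0.
Compute y'(x) = A k sinh(k x) + B k cosh(k x), so
    y'(4) = A k sinh(k·4) + B k cosh(k·4) = 0
    ⇒ B = −A tanh(k·4) = − 5 tanh(sqrt(8)·4).
Therefore the extremal is
    y(x) = 5 cosh(sqrt(8) x) − 5 tanh(sqrt(8)·4) sinh(sqrt(8) x).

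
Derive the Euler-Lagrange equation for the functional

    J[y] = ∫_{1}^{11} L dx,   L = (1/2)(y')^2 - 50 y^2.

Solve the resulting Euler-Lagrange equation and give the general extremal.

The Lagrangian is L = (1/2)(y')^2 - 50 y^2.
∂L/∂y = -100y.
∂L/∂y' = y'.
The Euler-Lagrange equation d/dx(∂L/∂y') − ∂L/∂y = 0 becomes:
    y'' + 100 y = 0
General solution: y(x) = A sin(10x) + B cos(10x), where A and B are arbitrary constants fixed by the endpoint conditions.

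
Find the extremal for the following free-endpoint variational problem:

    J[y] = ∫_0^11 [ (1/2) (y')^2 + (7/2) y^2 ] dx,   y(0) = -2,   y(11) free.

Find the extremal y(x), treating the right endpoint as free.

The Lagrangian L = (1/2) (y')^2 + (7/2) y^2 gives
    ∂L/∂y = 7 y,   ∂L/∂y' = y'.
Euler-Lagrange: y'' − 7 y = 0.
With k = sqrt(7), the general solution is
    y(x) = A cosh(sqrt(7) x) + B sinh(sqrt(7) x).
Fixed left endpoint y(0) = -2 ⇒ A = -2.
The right endpoint x = 11 is free, so the natural (transversality) condition is ∂L/∂y' |_{x=11} = 0, i.e. y'(11) = 0.
Compute y'(x) = A k sinh(k x) + B k cosh(k x), so
    y'(11) = A k sinh(k·11) + B k cosh(k·11) = 0
    ⇒ B = −A tanh(k·11) = 2 tanh(sqrt(7)·11).
Therefore the extremal is
    y(x) = −2 cosh(sqrt(7) x) + 2 tanh(sqrt(7)·11) sinh(sqrt(7) x).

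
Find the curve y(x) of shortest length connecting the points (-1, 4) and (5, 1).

Arc-length functional: J[y] = ∫ sqrt(1 + (y')^2) dx.
Lagrangian L = sqrt(1 + (y')^2) has no explicit y dependence, so ∂L/∂y = 0 and the Euler-Lagrange equation gives
    d/dx( y' / sqrt(1 + (y')^2) ) = 0  ⇒  y' / sqrt(1 + (y')^2) = const.
Hence y' is constant, so y(x) is affine.
Fitting the endpoints (-1, 4) and (5, 1):
    slope m = (1 − 4) / (5 − (-1)) = -1/2,
    intercept c = 4 − m·(-1) = 7/2.
Extremal: y(x) = (-1/2) x + 7/2.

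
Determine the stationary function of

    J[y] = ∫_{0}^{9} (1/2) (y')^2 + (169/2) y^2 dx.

The Lagrangian is L = (1/2) (y')^2 + (169/2) y^2.
Compute ∂L/∂y = 169y, ∂L/∂y' = y'.
The Euler-Lagrange equation d/dx(∂L/∂y') − ∂L/∂y = 0 reduces to
    y'' − 169 y = 0.
Its general solution is
    y(x) = A e^(13x) + B e^(−13x),
with A, B fixed by the endpoint conditions.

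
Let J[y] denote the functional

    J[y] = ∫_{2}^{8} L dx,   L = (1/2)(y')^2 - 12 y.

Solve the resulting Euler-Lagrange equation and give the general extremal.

The Lagrangian is L = (1/2)(y')^2 - 12 y.
∂L/∂y = -12.
∂L/∂y' = y'.
The Euler-Lagrange equation d/dx(∂L/∂y') − ∂L/∂y = 0 becomes:
    y'' + 12 = 0
General solution: y(x) = -6 x^2 + A x + B, where A and B are arbitrary constants fixed by the endpoint conditions.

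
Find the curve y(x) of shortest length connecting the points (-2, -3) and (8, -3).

Arc-length functional: J[y] = ∫ sqrt(1 + (y')^2) dx.
Lagrangian L = sqrt(1 + (y')^2) has no explicit y dependence, so ∂L/∂y = 0 and the Euler-Lagrange equation gives
    d/dx( y' / sqrt(1 + (y')^2) ) = 0  ⇒  y' / sqrt(1 + (y')^2) = const.
Hence y' is constant, so y(x) is affine.
Fitting the endpoints (-2, -3) and (8, -3):
    slope m = ((-3) − (-3)) / (8 − (-2)) = 0,
    intercept c = (-3) − m·(-2) = -3.
Extremal: y(x) = -3.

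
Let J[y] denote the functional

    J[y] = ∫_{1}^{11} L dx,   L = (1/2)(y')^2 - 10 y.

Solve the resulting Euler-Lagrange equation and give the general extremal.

The Lagrangian is L = (1/2)(y')^2 - 10 y.
∂L/∂y = -10.
∂L/∂y' = y'.
The Euler-Lagrange equation d/dx(∂L/∂y') − ∂L/∂y = 0 becomes:
    y'' + 10 = 0
General solution: y(x) = -5 x^2 + A x + B, where A and B are arbitrary constants fixed by the endpoint conditions.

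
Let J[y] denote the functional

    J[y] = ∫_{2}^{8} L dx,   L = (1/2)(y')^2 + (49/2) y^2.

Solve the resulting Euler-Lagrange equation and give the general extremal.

The Lagrangian is L = (1/2)(y')^2 + (49/2) y^2.
∂L/∂y = 49y.
∂L/∂y' = y'.
The Euler-Lagrange equation d/dx(∂L/∂y') − ∂L/∂y = 0 becomes:
    y'' - 49 y = 0
General solution: y(x) = A e^(7x) + B e^(-7x), where A and B are arbitrary constants fixed by the endpoint conditions.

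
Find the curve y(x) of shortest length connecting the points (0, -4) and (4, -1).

Arc-length functional: J[y] = ∫ sqrt(1 + (y')^2) dx.
Lagrangian L = sqrt(1 + (y')^2) has no explicit y dependence, so ∂L/∂y = 0 and the Euler-Lagrange equation gives
    d/dx( y' / sqrt(1 + (y')^2) ) = 0  ⇒  y' / sqrt(1 + (y')^2) = const.
Hence y' is constant, so y(x) is affine.
Fitting the endpoints (0, -4) and (4, -1):
    slope m = ((-1) − (-4)) / (4 − 0) = 3/4,
    intercept c = (-4) − m·0 = -4.
Extremal: y(x) = (3/4) x - 4.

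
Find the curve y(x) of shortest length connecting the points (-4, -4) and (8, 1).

Arc-length functional: J[y] = ∫ sqrt(1 + (y')^2) dx.
Lagrangian L = sqrt(1 + (y')^2) has no explicit y dependence, so ∂L/∂y = 0 and the Euler-Lagrange equation gives
    d/dx( y' / sqrt(1 + (y')^2) ) = 0  ⇒  y' / sqrt(1 + (y')^2) = const.
Hence y' is constant, so y(x) is affine.
Fitting the endpoints (-4, -4) and (8, 1):
    slope m = (1 − (-4)) / (8 − (-4)) = 5/12,
    intercept c = (-4) − m·(-4) = -7/3.
Extremal: y(x) = (5/12) x - 7/3.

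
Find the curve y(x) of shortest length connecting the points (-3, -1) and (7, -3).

Arc-length functional: J[y] = ∫ sqrt(1 + (y')^2) dx.
Lagrangian L = sqrt(1 + (y')^2) has no explicit y dependence, so ∂L/∂y = 0 and the Euler-Lagrange equation gives
    d/dx( y' / sqrt(1 + (y')^2) ) = 0  ⇒  y' / sqrt(1 + (y')^2) = const.
Hence y' is constant, so y(x) is affine.
Fitting the endpoints (-3, -1) and (7, -3):
    slope m = ((-3) − (-1)) / (7 − (-3)) = -1/5,
    intercept c = (-1) − m·(-3) = -8/5.
Extremal: y(x) = (-1/5) x - 8/5.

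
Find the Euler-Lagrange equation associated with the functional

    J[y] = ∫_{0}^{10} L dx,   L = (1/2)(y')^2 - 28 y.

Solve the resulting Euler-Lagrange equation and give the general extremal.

The Lagrangian is L = (1/2)(y')^2 - 28 y.
∂L/∂y = -28.
∂L/∂y' = y'.
The Euler-Lagrange equation d/dx(∂L/∂y') − ∂L/∂y = 0 becomes:
    y'' + 28 = 0
General solution: y(x) = -14 x^2 + A x + B, where A and B are arbitrary constants fixed by the endpoint conditions.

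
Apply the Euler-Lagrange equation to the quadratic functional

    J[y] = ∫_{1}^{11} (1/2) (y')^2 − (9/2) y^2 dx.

The Lagrangian is L = (1/2) (y')^2 − (9/2) y^2.
Compute ∂L/∂y = -9y, ∂L/∂y' = y'.
The Euler-Lagrange equation d/dx(∂L/∂y') − ∂L/∂y = 0 reduces to
    y'' + 9 y = 0.
Its general solution is
    y(x) = A sin(3x) + B cos(3x),
with A, B fixed by the endpoint conditions.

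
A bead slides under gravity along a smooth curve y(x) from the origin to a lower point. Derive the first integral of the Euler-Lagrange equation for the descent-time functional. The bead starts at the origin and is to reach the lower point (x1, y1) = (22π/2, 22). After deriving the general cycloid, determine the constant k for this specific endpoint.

The Lagrangian L = sqrt((1 + y'^2) / y) has no explicit x dependence, so the Beltrami identity applies:
    L − y' ∂L/∂y' = C.
Compute ∂L/∂y' = y' / sqrt(y (1 + y'^2)).
Substitute:
    sqrt((1 + y'^2)/y) − y'·y' / sqrt(y (1 + y'^2))
    = (1 + y'^2) / sqrt(y (1 + y'^2)) − y'^2 / sqrt(y (1 + y'^2))
    = 1 / sqrt(y (1 + y'^2)) = C.
Squaring and rearranging gives the first integral
    y (1 + y'^2) = 1/C^2 =: k   (constant).
Solving this first-order ODE by the substitution
    y = (k/2)(1 − cos θ)
yields the cycloid parameterisation
    x(θ) = (k/2)(θ − sin θ),   y(θ) = (k/2)(1 − cos θ).
The constant k is fixed by the endpoint condition.
Now fit the given lower endpoint (x1, y1) = (22π/2, 22). At the bottom of the first arch (θ = π), the parametric equations give
    y(π) = (k/2)(1 − cos π) = k,
    x(π) = (k/2)(π − sin π) = kπ/2.
Matching y(π) = 22 gives k = 22, consistent with x(π) = 22π/2. Therefore the specific cycloid is
    x(θ) = (22/2)(θ − sin θ),   y(θ) = (22/2)(1 − cos θ).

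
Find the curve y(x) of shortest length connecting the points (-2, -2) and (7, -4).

Arc-length functional: J[y] = ∫ sqrt(1 + (y')^2) dx.
Lagrangian L = sqrt(1 + (y')^2) has no explicit y dependence, so ∂L/∂y = 0 and the Euler-Lagrange equation gives
    d/dx( y' / sqrt(1 + (y')^2) ) = 0  ⇒  y' / sqrt(1 + (y')^2) = const.
Hence y' is constant, so y(x) is affine.
Fitting the endpoints (-2, -2) and (7, -4):
    slope m = ((-4) − (-2)) / (7 − (-2)) = -2/9,
    intercept c = (-2) − m·(-2) = -22/9.
Extremal: y(x) = (-2/9) x - 22/9.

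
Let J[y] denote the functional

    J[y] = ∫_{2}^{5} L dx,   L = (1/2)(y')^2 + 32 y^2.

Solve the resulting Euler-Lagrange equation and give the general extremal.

The Lagrangian is L = (1/2)(y')^2 + 32 y^2.
∂L/∂y = 64y.
∂L/∂y' = y'.
The Euler-Lagrange equation d/dx(∂L/∂y') − ∂L/∂y = 0 becomes:
    y'' - 64 y = 0
General solution: y(x) = A e^(8x) + B e^(-8x), where A and B are arbitrary constants fixed by the endpoint conditions.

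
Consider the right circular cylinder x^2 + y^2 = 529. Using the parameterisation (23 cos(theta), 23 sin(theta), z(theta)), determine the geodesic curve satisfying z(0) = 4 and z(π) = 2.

Parameterise the cylinder of radius R = 23 as
    r(θ) = (23 cos θ, 23 sin θ, z(θ)).
The arc-length element is
    ds = sqrt(529 + (dz/dθ)^2) dθ,
so the Lagrangian is L = sqrt(529 + z'^2).
L depends on z' only, not on z or θ, so ∂L/∂z = 0 and
    ∂L/∂z' = z' / sqrt(529 + z'^2).
The Euler-Lagrange equation gives
    d/dθ( z' / sqrt(529 + z'^2) ) = 0,
so z' is constant. Integrating once:
    z(θ) = a θ + b,
a helix on the cylinder (a straight line when the cylinder is unrolled). The constants a, b are determined by the endpoint conditions.
With endpoint conditions z(0) = 4 and z(π) = 2: from z(0) = b we get b = 4, and a·π + 4 = 2 gives a = -2/π, so
    z(θ) = (-2/π) θ + 4.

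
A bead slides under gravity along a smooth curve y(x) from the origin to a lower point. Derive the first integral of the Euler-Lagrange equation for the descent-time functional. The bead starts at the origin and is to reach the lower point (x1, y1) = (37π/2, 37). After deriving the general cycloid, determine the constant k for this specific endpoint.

The Lagrangian L = sqrt((1 + y'^2) / y) has no explicit x dependence, so the Beltrami identity applies:
    L − y' ∂L/∂y' = C.
Compute ∂L/∂y' = y' / sqrt(y (1 + y'^2)).
Substitute:
    sqrt((1 + y'^2)/y) − y'·y' / sqrt(y (1 + y'^2))
    = (1 + y'^2) / sqrt(y (1 + y'^2)) − y'^2 / sqrt(y (1 + y'^2))
    = 1 / sqrt(y (1 + y'^2)) = C.
Squaring and rearranging gives the first integral
    y (1 + y'^2) = 1/C^2 =: k   (constant).
Solving this first-order ODE by the substitution
    y = (k/2)(1 − cos θ)
yields the cycloid parameterisation
    x(θ) = (k/2)(θ − sin θ),   y(θ) = (k/2)(1 − cos θ).
The constant k is fixed by the endpoint condition.
Now fit the given lower endpoint (x1, y1) = (37π/2, 37). At the bottom of the first arch (θ = π), the parametric equations give
    y(π) = (k/2)(1 − cos π) = k,
    x(π) = (k/2)(π − sin π) = kπ/2.
Matching y(π) = 37 gives k = 37, consistent with x(π) = 37π/2. Therefore the specific cycloid is
    x(θ) = (37/2)(θ − sin θ),   y(θ) = (37/2)(1 − cos θ).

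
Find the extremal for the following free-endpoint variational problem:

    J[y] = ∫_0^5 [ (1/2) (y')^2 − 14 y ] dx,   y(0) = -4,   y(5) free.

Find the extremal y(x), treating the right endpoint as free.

The Lagrangian L = (1/2) (y')^2 − 14 y gives
    ∂L/∂y = −14,   ∂L/∂y' = y'.
Euler-Lagrange: d/dx(y') − (−14) = 0, i.e. y'' + 14 = 0, so
    y(x) = −(14/2) x^2 + C1 x + C2.
Fixed left endpoint y(0) = -4 ⇒ C2 = -4.
The right endpoint x = 5 is free, so the natural (transversality) condition is ∂L/∂y' |_{x=5} = 0, i.e. y'(5) = 0.
Compute y'(x) = −14 x + C1, so y'(5) = −70 + C1 = 0 ⇒ C1 = 70.
Therefore the extremal is
    y(x) = −7 x^2 + 70 x − 4.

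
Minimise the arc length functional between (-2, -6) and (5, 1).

Arc-length functional: J[y] = ∫ sqrt(1 + (y')^2) dx.
Lagrangian L = sqrt(1 + (y')^2) has no explicit y dependence, so ∂L/∂y = 0 and the Euler-Lagrange equation gives
    d/dx( y' / sqrt(1 + (y')^2) ) = 0  ⇒  y' / sqrt(1 + (y')^2) = const.
Hence y' is constant, so y(x) is affine.
Fitting the endpoints (-2, -6) and (5, 1):
    slope m = (1 − (-6)) / (5 − (-2)) = 1,
    intercept c = (-6) − m·(-2) = -4.
Extremal: y(x) = x - 4.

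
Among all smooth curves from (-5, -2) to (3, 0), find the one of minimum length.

Arc-length functional: J[y] = ∫ sqrt(1 + (y')^2) dx.
Lagrangian L = sqrt(1 + (y')^2) has no explicit y dependence, so ∂L/∂y = 0 and the Euler-Lagrange equation gives
    d/dx( y' / sqrt(1 + (y')^2) ) = 0  ⇒  y' / sqrt(1 + (y')^2) = const.
Hence y' is constant, so y(x) is affine.
Fitting the endpoints (-5, -2) and (3, 0):
    slope m = (0 − (-2)) / (3 − (-5)) = 1/4,
    intercept c = (-2) − m·(-5) = -3/4.
Extremal: y(x) = (1/4) x - 3/4.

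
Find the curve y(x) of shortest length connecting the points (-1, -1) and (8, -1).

Arc-length functional: J[y] = ∫ sqrt(1 + (y')^2) dx.
Lagrangian L = sqrt(1 + (y')^2) has no explicit y dependence, so ∂L/∂y = 0 and the Euler-Lagrange equation gives
    d/dx( y' / sqrt(1 + (y')^2) ) = 0  ⇒  y' / sqrt(1 + (y')^2) = const.
Hence y' is constant, so y(x) is affine.
Fitting the endpoints (-1, -1) and (8, -1):
    slope m = ((-1) − (-1)) / (8 − (-1)) = 0,
    intercept c = (-1) − m·(-1) = -1.
Extremal: y(x) = -1.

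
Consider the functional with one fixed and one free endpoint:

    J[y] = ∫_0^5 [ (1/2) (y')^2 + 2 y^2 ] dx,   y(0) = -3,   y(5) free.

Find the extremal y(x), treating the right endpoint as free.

The Lagrangian L = (1/2) (y')^2 + 2 y^2 gives
    ∂L/∂y = 4 y,   ∂L/∂y' = y'.
Euler-Lagrange: y'' − 4 y = 0.
With k = 2, the general solution is
    y(x) = A cosh(2 x) + B sinh(2 x).
Fixed left endpoint y(0) = -3 ⇒ A = -3.
The right endpoint x = 5 is free, so the natural (transversality) condition is ∂L/∂y' |_{x=5} = 0, i.e. y'(5) = 0.
Compute y'(x) = A k sinh(k x) + B k cosh(k x), so
    y'(5) = A k sinh(k·5) + B k cosh(k·5) = 0
    ⇒ B = −A tanh(k·5) = 3 tanh(2·5).
Therefore the extremal is
    y(x) = −3 cosh(2 x) + 3 tanh(2·5) sinh(2 x).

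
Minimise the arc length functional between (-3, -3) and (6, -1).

Arc-length functional: J[y] = ∫ sqrt(1 + (y')^2) dx.
Lagrangian L = sqrt(1 + (y')^2) has no explicit y dependence, so ∂L/∂y = 0 and the Euler-Lagrange equation gives
    d/dx( y' / sqrt(1 + (y')^2) ) = 0  ⇒  y' / sqrt(1 + (y')^2) = const.
Hence y' is constant, so y(x) is affine.
Fitting the endpoints (-3, -3) and (6, -1):
    slope m = ((-1) − (-3)) / (6 − (-3)) = 2/9,
    intercept c = (-3) − m·(-3) = -7/3.
Extremal: y(x) = (2/9) x - 7/3.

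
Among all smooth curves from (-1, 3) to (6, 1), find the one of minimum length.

Arc-length functional: J[y] = ∫ sqrt(1 + (y')^2) dx.
Lagrangian L = sqrt(1 + (y')^2) has no explicit y dependence, so ∂L/∂y = 0 and the Euler-Lagrange equation gives
    d/dx( y' / sqrt(1 + (y')^2) ) = 0  ⇒  y' / sqrt(1 + (y')^2) = const.
Hence y' is constant, so y(x) is affine.
Fitting the endpoints (-1, 3) and (6, 1):
    slope m = (1 − 3) / (6 − (-1)) = -2/7,
    intercept c = 3 − m·(-1) = 19/7.
Extremal: y(x) = (-2/7) x + 19/7.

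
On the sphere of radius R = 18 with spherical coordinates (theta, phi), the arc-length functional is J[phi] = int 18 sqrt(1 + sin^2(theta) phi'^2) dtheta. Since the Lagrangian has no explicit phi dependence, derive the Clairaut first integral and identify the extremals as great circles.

On the sphere of radius R = 18 with spherical coordinates (θ, φ), the induced metric is
    ds^2 = 324(dθ^2 + sin^2(θ) dφ^2).
Parameterise by θ; the arc-length functional is
    J[φ] = ∫ 18 sqrt(1 + sin^2(θ) (dφ/dθ)^2) dθ,
so L = 18 sqrt(1 + sin^2(θ) φ'^2). Compute
    ∂L/∂φ = 0  (L has no explicit φ dependence),
    ∂L/∂φ' = 18 sin^2(θ) φ' / sqrt(1 + sin^2(θ) φ'^2).
Since ∂L/∂φ = 0, the Euler-Lagrange equation
    d/dθ(∂L/∂φ') − ∂L/∂φ = 0
reduces to d/dθ(∂L/∂φ') = 0, i.e. the momentum conjugate to φ is conserved:
    18 sin^2(θ) φ' / sqrt(1 + sin^2(θ) φ'^2) = C.
The overall factor of 18 is constant, so dividing through gives Clairaut's relation sin^2(θ) φ' / sqrt(1 + sin^2(θ) φ'^2) = C' (with C' = C/18). Solving for φ' and integrating gives the great-circle family
    cot(θ) = A cos(φ − φ_0),
i.e. the intersection of the sphere with a plane through the origin. The two constants A and φ_0 (equivalently C and one phase) are fixed by the two endpoint conditions.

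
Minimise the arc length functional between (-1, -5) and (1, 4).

Arc-length functional: J[y] = ∫ sqrt(1 + (y')^2) dx.
Lagrangian L = sqrt(1 + (y')^2) has no explicit y dependence, so ∂L/∂y = 0 and the Euler-Lagrange equation gives
    d/dx( y' / sqrt(1 + (y')^2) ) = 0  ⇒  y' / sqrt(1 + (y')^2) = const.
Hence y' is constant, so y(x) is affine.
Fitting the endpoints (-1, -5) and (1, 4):
    slope m = (4 − (-5)) / (1 − (-1)) = 9/2,
    intercept c = (-5) − m·(-1) = -1/2.
Extremal: y(x) = (9/2) x - 1/2.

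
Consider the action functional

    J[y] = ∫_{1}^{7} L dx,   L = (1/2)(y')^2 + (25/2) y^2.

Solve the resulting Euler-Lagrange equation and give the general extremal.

The Lagrangian is L = (1/2)(y')^2 + (25/2) y^2.
∂L/∂y = 25y.
∂L/∂y' = y'.
The Euler-Lagrange equation d/dx(∂L/∂y') − ∂L/∂y = 0 becomes:
    y'' - 25 y = 0
General solution: y(x) = A e^(5x) + B e^(-5x), where A and B are arbitrary constants fixed by the endpoint conditions.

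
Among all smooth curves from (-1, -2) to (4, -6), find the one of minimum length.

Arc-length functional: J[y] = ∫ sqrt(1 + (y')^2) dx.
Lagrangian L = sqrt(1 + (y')^2) has no explicit y dependence, so ∂L/∂y = 0 and the Euler-Lagrange equation gives
    d/dx( y' / sqrt(1 + (y')^2) ) = 0  ⇒  y' / sqrt(1 + (y')^2) = const.
Hence y' is constant, so y(x) is affine.
Fitting the endpoints (-1, -2) and (4, -6):
    slope m = ((-6) − (-2)) / (4 − (-1)) = -4/5,
    intercept c = (-2) − m·(-1) = -14/5.
Extremal: y(x) = (-4/5) x - 14/5.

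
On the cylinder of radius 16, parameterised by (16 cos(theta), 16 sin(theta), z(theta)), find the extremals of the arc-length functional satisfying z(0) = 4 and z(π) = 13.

Parameterise the cylinder of radius R = 16 as
    r(θ) = (16 cos θ, 16 sin θ, z(θ)).
The arc-length element is
    ds = sqrt(256 + (dz/dθ)^2) dθ,
so the Lagrangian is L = sqrt(256 + z'^2).
L depends on z' only, not on z or θ, so ∂L/∂z = 0 and
    ∂L/∂z' = z' / sqrt(256 + z'^2).
The Euler-Lagrange equation gives
    d/dθ( z' / sqrt(256 + z'^2) ) = 0,
so z' is constant. Integrating once:
    z(θ) = a θ + b,
a helix on the cylinder (a straight line when the cylinder is unrolled). The constants a, b are determined by the endpoint conditions.
With endpoint conditions z(0) = 4 and z(π) = 13: from z(0) = b we get b = 4, and a·π + 4 = 13 gives a = 9/π, so
    z(θ) = (9/π) θ + 4.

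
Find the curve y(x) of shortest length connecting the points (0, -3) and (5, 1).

Arc-length functional: J[y] = ∫ sqrt(1 + (y')^2) dx.
Lagrangian L = sqrt(1 + (y')^2) has no explicit y dependence, so ∂L/∂y = 0 and the Euler-Lagrange equation gives
    d/dx( y' / sqrt(1 + (y')^2) ) = 0  ⇒  y' / sqrt(1 + (y')^2) = const.
Hence y' is constant, so y(x) is affine.
Fitting the endpoints (0, -3) and (5, 1):
    slope m = (1 − (-3)) / (5 − 0) = 4/5,
    intercept c = (-3) − m·0 = -3.
Extremal: y(x) = (4/5) x - 3.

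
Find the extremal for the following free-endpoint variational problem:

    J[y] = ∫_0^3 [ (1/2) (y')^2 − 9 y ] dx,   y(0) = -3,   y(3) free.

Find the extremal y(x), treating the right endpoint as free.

The Lagrangian L = (1/2) (y')^2 − 9 y gives
    ∂L/∂y = −9,   ∂L/∂y' = y'.
Euler-Lagrange: d/dx(y') − (−9) = 0, i.e. y'' + 9 = 0, so
    y(x) = −(9/2) x^2 + C1 x + C2.
Fixed left endpoint y(0) = -3 ⇒ C2 = -3.
The right endpoint x = 3 is free, so the natural (transversality) condition is ∂L/∂y' |_{x=3} = 0, i.e. y'(3) = 0.
Compute y'(x) = −9 x + C1, so y'(3) = −27 + C1 = 0 ⇒ C1 = 27.
Therefore the extremal is
    y(x) = −(9/2) x^2 + 27 x − 3.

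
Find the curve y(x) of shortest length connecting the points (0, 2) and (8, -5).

Arc-length functional: J[y] = ∫ sqrt(1 + (y')^2) dx.
Lagrangian L = sqrt(1 + (y')^2) has no explicit y dependence, so ∂L/∂y = 0 and the Euler-Lagrange equation gives
    d/dx( y' / sqrt(1 + (y')^2) ) = 0  ⇒  y' / sqrt(1 + (y')^2) = const.
Hence y' is constant, so y(x) is affine.
Fitting the endpoints (0, 2) and (8, -5):
    slope m = ((-5) − 2) / (8 − 0) = -7/8,
    intercept c = 2 − m·0 = 2.
Extremal: y(x) = (-7/8) x + 2.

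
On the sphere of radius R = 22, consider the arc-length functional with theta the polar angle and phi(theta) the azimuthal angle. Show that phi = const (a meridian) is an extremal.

On the sphere of radius R = 22 with spherical coordinates (θ, φ), the induced metric is
    ds^2 = 484(dθ^2 + sin^2(θ) dφ^2).
Using θ as the parameter, the arc-length functional becomes
    J[φ] = ∫ 22 sqrt(1 + sin^2(θ) (dφ/dθ)^2) dθ.
So L = 22 sqrt(1 + sin^2(θ) φ'^2). Compute
    ∂L/∂φ = 0  (L has no explicit φ dependence),
    ∂L/∂φ' = 22 sin^2(θ) φ' / sqrt(1 + sin^2(θ) φ'^2).
For the candidate φ(θ) = c (constant), φ' = 0, so ∂L/∂φ' evaluated along the candidate vanishes, and ∂L/∂φ is identically zero. Hence
    d/dθ(∂L/∂φ') − ∂L/∂φ = 0
is satisfied. Therefore meridians φ = const are extremals of arc length — they are geodesics on the sphere.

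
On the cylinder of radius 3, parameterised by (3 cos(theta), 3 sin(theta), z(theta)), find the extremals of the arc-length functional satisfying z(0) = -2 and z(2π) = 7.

Parameterise the cylinder of radius R = 3 as
    r(θ) = (3 cos θ, 3 sin θ, z(θ)).
The arc-length element is
    ds = sqrt(9 + (dz/dθ)^2) dθ,
so the Lagrangian is L = sqrt(9 + z'^2).
L depends on z' only, not on z or θ, so ∂L/∂z = 0 and
    ∂L/∂z' = z' / sqrt(9 + z'^2).
The Euler-Lagrange equation gives
    d/dθ( z' / sqrt(9 + z'^2) ) = 0,
so z' is constant. Integrating once:
    z(θ) = a θ + b,
a helix on the cylinder (a straight line when the cylinder is unrolled). The constants a, b are determined by the endpoint conditions.
With endpoint conditions z(0) = -2 and z(2π) = 7: from z(0) = b we get b = -2, and a·2π + -2 = 7 gives a = 9/(2π), so
    z(θ) = (9/(2π)) θ − 2.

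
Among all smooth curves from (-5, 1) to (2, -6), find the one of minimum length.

Arc-length functional: J[y] = ∫ sqrt(1 + (y')^2) dx.
Lagrangian L = sqrt(1 + (y')^2) has no explicit y dependence, so ∂L/∂y = 0 and the Euler-Lagrange equation gives
    d/dx( y' / sqrt(1 + (y')^2) ) = 0  ⇒  y' / sqrt(1 + (y')^2) = const.
Hence y' is constant, so y(x) is affine.
Fitting the endpoints (-5, 1) and (2, -6):
    slope m = ((-6) − 1) / (2 − (-5)) = -1,
    intercept c = 1 − m·(-5) = -4.
Extremal: y(x) = -x - 4.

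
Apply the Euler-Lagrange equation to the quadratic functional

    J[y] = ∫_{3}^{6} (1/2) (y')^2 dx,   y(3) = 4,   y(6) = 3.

The Lagrangian is L = (1/2) (y')^2.
Compute ∂L/∂y = 0, ∂L/∂y' = y'.
The Euler-Lagrange equation d/dx(∂L/∂y') − ∂L/∂y = 0 reduces to
    y'' = 0.
Its general solution is
    y(x) = A x + B,
with A, B fixed by the endpoint conditions.
Applying the endpoint conditions y(3) = 4 and y(6) = 3: solve A·3 + B = 4 and A·6 + B = 3. Subtracting gives A(6 − 3) = 3 − 4, so A = -1/3, and B = 4 − A·3 = 5. Therefore
    y(x) = (-1/3) x + 5.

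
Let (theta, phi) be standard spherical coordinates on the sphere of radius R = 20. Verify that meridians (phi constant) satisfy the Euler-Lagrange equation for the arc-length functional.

On the sphere of radius R = 20 with spherical coordinates (θ, φ), the induced metric is
    ds^2 = 400(dθ^2 + sin^2(θ) dφ^2).
Using θ as the parameter, the arc-length functional becomes
    J[φ] = ∫ 20 sqrt(1 + sin^2(θ) (dφ/dθ)^2) dθ.
So L = 20 sqrt(1 + sin^2(θ) φ'^2). Compute
    ∂L/∂φ = 0  (L has no explicit φ dependence),
    ∂L/∂φ' = 20 sin^2(θ) φ' / sqrt(1 + sin^2(θ) φ'^2).
For the candidate φ(θ) = c (constant), φ' = 0, so ∂L/∂φ' evaluated along the candidate vanishes, and ∂L/∂φ is identically zero. Hence
    d/dθ(∂L/∂φ') − ∂L/∂φ = 0
is satisfied. Therefore meridians φ = const are extremals of arc length — they are geodesics on the sphere.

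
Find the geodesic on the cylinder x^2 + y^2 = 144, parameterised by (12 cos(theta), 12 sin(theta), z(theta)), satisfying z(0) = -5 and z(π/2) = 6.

Parameterise the cylinder of radius R = 12 as
    r(θ) = (12 cos θ, 12 sin θ, z(θ)).
The arc-length element is
    ds = sqrt(144 + (dz/dθ)^2) dθ,
so the Lagrangian is L = sqrt(144 + z'^2).
L depends on z' only, not on z or θ, so ∂L/∂z = 0 and
    ∂L/∂z' = z' / sqrt(144 + z'^2).
The Euler-Lagrange equation gives
    d/dθ( z' / sqrt(144 + z'^2) ) = 0,
so z' is constant. Integrating once:
    z(θ) = a θ + b,
a helix on the cylinder (a straight line when the cylinder is unrolled). The constants a, b are determined by the endpoint conditions.
With endpoint conditions z(0) = -5 and z(π/2) = 6: from z(0) = b we get b = -5, and a·π/2 + -5 = 6 gives a = 22/π, so
    z(θ) = (22/π) θ − 5.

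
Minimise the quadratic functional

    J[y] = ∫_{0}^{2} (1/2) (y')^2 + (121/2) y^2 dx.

The Lagrangian is L = (1/2) (y')^2 + (121/2) y^2.
Compute ∂L/∂y = 121y, ∂L/∂y' = y'.
The Euler-Lagrange equation d/dx(∂L/∂y') − ∂L/∂y = 0 reduces to
    y'' − 121 y = 0.
Its general solution is
    y(x) = A e^(11x) + B e^(−11x),
with A, B fixed by the endpoint conditions.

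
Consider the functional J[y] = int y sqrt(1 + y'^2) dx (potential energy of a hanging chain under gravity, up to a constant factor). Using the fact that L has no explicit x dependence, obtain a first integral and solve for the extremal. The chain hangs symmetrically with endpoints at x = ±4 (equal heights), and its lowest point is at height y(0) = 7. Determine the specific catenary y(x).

The Lagrangian L(y, y') = y sqrt(1 + y'^2) has no explicit x dependence, so the Beltrami identity applies:
    L − y' ∂L/∂y' = C.
Compute ∂L/∂y' = y · y' / sqrt(1 + y'^2). Then
    L − y' ∂L/∂y'
    = y sqrt(1 + y'^2) − y · y'^2 / sqrt(1 + y'^2)
    = y (1 + y'^2 − y'^2) / sqrt(1 + y'^2)
    = y / sqrt(1 + y'^2) = C.
Squaring gives y^2 = C^2 (1 + y'^2), i.e.
    y'^2 = y^2 / C^2 − 1.
Separating variables,
    dy / sqrt(y^2 − C^2) = dx / C,
and integrating gives arccosh(y / C) = (x − a)/C, so
    y(x) = C cosh((x − a)/C),
the catenary. The constants C and a are fixed by the two endpoint conditions (and, for the hanging-chain problem, the length constraint selects C).
Now fit the given data. The endpoints x = ±4 are symmetric at equal height, so the catenary is even about its minimum: a = 0 and y(x) = C cosh(x/C). The lowest point is y(0) = C cosh(0) = C, and we are told y(0) = 7, so C = 7. Therefore
    y(x) = 7 cosh(x/7),
and at the endpoints
    y(±4) = 7 cosh(4/7).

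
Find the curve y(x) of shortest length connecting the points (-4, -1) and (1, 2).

Arc-length functional: J[y] = ∫ sqrt(1 + (y')^2) dx.
Lagrangian L = sqrt(1 + (y')^2) has no explicit y dependence, so ∂L/∂y = 0 and the Euler-Lagrange equation gives
    d/dx( y' / sqrt(1 + (y')^2) ) = 0  ⇒  y' / sqrt(1 + (y')^2) = const.
Hence y' is constant, so y(x) is affine.
Fitting the endpoints (-4, -1) and (1, 2):
    slope m = (2 − (-1)) / (1 − (-4)) = 3/5,
    intercept c = (-1) − m·(-4) = 7/5.
Extremal: y(x) = (3/5) x + 7/5.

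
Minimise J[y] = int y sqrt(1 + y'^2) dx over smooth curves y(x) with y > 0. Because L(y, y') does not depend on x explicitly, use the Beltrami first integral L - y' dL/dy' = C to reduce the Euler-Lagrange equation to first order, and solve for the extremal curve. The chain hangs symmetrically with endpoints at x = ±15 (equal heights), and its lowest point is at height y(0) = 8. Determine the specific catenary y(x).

The Lagrangian L(y, y') = y sqrt(1 + y'^2) has no explicit x dependence, so the Beltrami identity applies:
    L − y' ∂L/∂y' = C.
Compute ∂L/∂y' = y · y' / sqrt(1 + y'^2). Then
    L − y' ∂L/∂y'
    = y sqrt(1 + y'^2) − y · y'^2 / sqrt(1 + y'^2)
    = y (1 + y'^2 − y'^2) / sqrt(1 + y'^2)
    = y / sqrt(1 + y'^2) = C.
Squaring gives y^2 = C^2 (1 + y'^2), i.e.
    y'^2 = y^2 / C^2 − 1.
Separating variables,
    dy / sqrt(y^2 − C^2) = dx / C,
and integrating gives arccosh(y / C) = (x − a)/C, so
    y(x) = C cosh((x − a)/C),
the catenary. The constants C and a are fixed by the two endpoint conditions (and, for the hanging-chain problem, the length constraint selects C).
Now fit the given data. The endpoints x = ±15 are symmetric at equal height, so the catenary is even about its minimum: a = 0 and y(x) = C cosh(x/C). The lowest point is y(0) = C cosh(0) = C, and we are told y(0) = 8, so C = 8. Therefore
    y(x) = 8 cosh(x/8),
and at the endpoints
    y(±15) = 8 cosh(15/8).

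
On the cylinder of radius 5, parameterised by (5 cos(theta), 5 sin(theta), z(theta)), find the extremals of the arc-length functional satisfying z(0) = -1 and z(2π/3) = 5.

Parameterise the cylinder of radius R = 5 as
    r(θ) = (5 cos θ, 5 sin θ, z(θ)).
The arc-length element is
    ds = sqrt(25 + (dz/dθ)^2) dθ,
so the Lagrangian is L = sqrt(25 + z'^2).
L depends on z' only, not on z or θ, so ∂L/∂z = 0 and
    ∂L/∂z' = z' / sqrt(25 + z'^2).
The Euler-Lagrange equation gives
    d/dθ( z' / sqrt(25 + z'^2) ) = 0,
so z' is constant. Integrating once:
    z(θ) = a θ + b,
a helix on the cylinder (a straight line when the cylinder is unrolled). The constants a, b are determined by the endpoint conditions.
With endpoint conditions z(0) = -1 and z(2π/3) = 5: from z(0) = b we get b = -1, and a·2π/3 + -1 = 5 gives a = 9/π, so
    z(θ) = (9/π) θ − 1.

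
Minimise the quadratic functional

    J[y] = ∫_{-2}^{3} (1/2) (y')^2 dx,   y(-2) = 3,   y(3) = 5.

The Lagrangian is L = (1/2) (y')^2.
Compute ∂L/∂y = 0, ∂L/∂y' = y'.
The Euler-Lagrange equation d/dx(∂L/∂y') − ∂L/∂y = 0 reduces to
    y'' = 0.
Its general solution is
    y(x) = A x + B,
with A, B fixed by the endpoint conditions.
Applying the endpoint conditions y(-2) = 3 and y(3) = 5: solve A·-2 + B = 3 and A·3 + B = 5. Subtracting gives A(3 − -2) = 5 − 3, so A = 2/5, and B = 3 − A·-2 = 19/5. Therefore
    y(x) = (2/5) x + 19/5.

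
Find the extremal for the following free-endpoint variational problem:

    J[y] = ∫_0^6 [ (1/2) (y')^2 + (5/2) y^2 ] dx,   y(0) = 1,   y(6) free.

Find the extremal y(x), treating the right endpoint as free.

The Lagrangian L = (1/2) (y')^2 + (5/2) y^2 gives
    ∂L/∂y = 5 y,   ∂L/∂y' = y'.
Euler-Lagrange: y'' − 5 y = 0.
With k = sqrt(5), the general solution is
    y(x) = A cosh(sqrt(5) x) + B sinh(sqrt(5) x).
Fixed left endpoint y(0) = 1 ⇒ A = 1.
The right endpoint x = 6 is free, so the natural (transversality) condition is ∂L/∂y' |_{x=6} = 0, i.e. y'(6) = 0.
Compute y'(x) = A k sinh(k x) + B k cosh(k x), so
    y'(6) = A k sinh(k·6) + B k cosh(k·6) = 0
    ⇒ B = −A tanh(k·6) = − tanh(sqrt(5)·6).
Therefore the extremal is
    y(x) = cosh(sqrt(5) x) − tanh(sqrt(5)·6) sinh(sqrt(5) x).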